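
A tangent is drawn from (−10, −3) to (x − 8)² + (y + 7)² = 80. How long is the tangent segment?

With centre O = (8, −7), |OP|² = 340 and r² = 80.
Power of the point: PT² = |PO|² − r² = 260, so PT = 2√65.

2√65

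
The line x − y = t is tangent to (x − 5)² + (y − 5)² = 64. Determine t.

For a tangent, require d(centre, line) = r = 8.
|1·5 − 1·5 − t| / √2 = 8
|t| = 8√2.

t = ±8√2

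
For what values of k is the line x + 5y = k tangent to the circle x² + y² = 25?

The line touches the circle iff its distance from (0, 0) is 5:
|1·0 + 5·0 − k| / √26 = 5
|k| = 5√26.

k = ±5√26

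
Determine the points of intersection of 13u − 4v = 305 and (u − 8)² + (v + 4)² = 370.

Express v = (−305 + 13u)/4 and substitute into the circle:
185u² − 7770u + 78625 = 0  ⟹  u² − 42u + 425 = 0
u = 25 or u = 17, giving (25, 5) and (17, −21).

(17, −21) and (25, 5)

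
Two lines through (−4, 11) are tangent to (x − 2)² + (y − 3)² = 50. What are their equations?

7x − y = −39 and x + 7y = 73

A line y − (11) = m(x − (−4)) is tangent when its distance from (2, 3) is 5√2:
[m·(6) − (−8)]² = 50(m² + 1)
7m² − 48m − 7 = 0, so m = 7 or m = −1/7.
With m = 7: 7x − y = −39. With m = −1/7: x + 7y = 73.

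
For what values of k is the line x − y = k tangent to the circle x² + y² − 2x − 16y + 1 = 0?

Tangency holds when the distance from the centre (1, 8) to the line equals the radius 8:
|1·1 − 1·8 − k| / √2 = 8
|k − (−7)| = 8√2.

k = −7 ± 8√2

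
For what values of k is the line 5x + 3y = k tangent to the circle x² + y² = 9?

k = ±3√34

Tangency holds when the distance from the centre (0, 0) to the line equals the radius 3:
|5·0 + 3·0 − k| / √34 = 3
|k| = 3√34.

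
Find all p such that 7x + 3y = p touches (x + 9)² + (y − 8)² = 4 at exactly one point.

p = −39 ± 2√58

Tangency holds when the distance from the centre (−9, 8) to the line equals the radius 2:
|7·(−9) + 3·8 − p| / √58 = 2
|p − (−39)| = 2√58.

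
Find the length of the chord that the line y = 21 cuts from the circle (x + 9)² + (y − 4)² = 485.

28

Centre (−9, 4), r² = 485. Perpendicular distance d from centre to line = |−17| / √1 = 17.
Chord = 2√(r² − d²) = 2·√(196) = 28.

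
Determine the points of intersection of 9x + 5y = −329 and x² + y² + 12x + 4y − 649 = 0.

From the line, y = (−329 − 9x)/5. Substituting:
106x² + 6042x + 85436 = 0  ⟹  x² + 57x + 806 = 0
x = −26 or x = −31, giving (−26, −19) and (−31, −10).

(−31, −10) and (−26, −19)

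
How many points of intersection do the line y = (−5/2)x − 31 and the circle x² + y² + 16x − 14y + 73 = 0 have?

0

Centre (−8, 7), r² = 40. Distance² from centre to line = (36)²/29 = 1296/29.
Since d² > r², the line lies outside the circle.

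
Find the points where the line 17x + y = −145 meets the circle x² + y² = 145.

(−9, 8) and (−8, −9)

From the line, y = −17x − 145. Substituting:
290x² + 4930x + 20880 = 0  ⟹  x² + 17x + 72 = 0
x = −8 or x = −9, giving (−8, −9) and (−9, 8).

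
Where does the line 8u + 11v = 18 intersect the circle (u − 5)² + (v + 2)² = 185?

(−6, 6) and (16, −10)

Substitute v = (18 − 8u)/11:
185u² − 1850u − 17760 = 0  ⟹  u² − 10u − 96 = 0
u = 16 or u = −6, giving (16, −10) and (−6, 6).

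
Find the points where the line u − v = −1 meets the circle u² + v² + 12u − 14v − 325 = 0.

From the line, v = u + 1. Substituting:
2u² − 338 = 0  ⟹  u² − 169 = 0
u = 13 or u = −13, giving (13, 14) and (−13, −12).

(−13, −12) and (13, 14)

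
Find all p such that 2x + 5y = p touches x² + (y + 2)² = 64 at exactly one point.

Tangency holds when the distance from the centre (0, −2) to the line equals the radius 8:
|2·0 + 5·(−2) − p| / √29 = 8
|p − (−10)| = 8√29.

p = −10 ± 8√29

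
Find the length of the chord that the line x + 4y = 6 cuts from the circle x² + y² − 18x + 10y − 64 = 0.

6√17

From the line, y = (6 − x)/4. Substituting:
17x² − 340x − 748 = 0  ⟹  x² − 20x − 44 = 0
x = 22 or x = −2, giving (22, −4) and (−2, 2).
|(22, −4) − (−2, 2)| = √((24)² + (−6)²) = 6√17.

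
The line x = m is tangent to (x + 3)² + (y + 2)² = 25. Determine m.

For a tangent, require d(centre, line) = r = 5.
|1·(−3) + 0·(−2) − m| / √1 = 5
|m − (−3)| = 5, so m = 2 or m = −8.

m = −8 or m = 2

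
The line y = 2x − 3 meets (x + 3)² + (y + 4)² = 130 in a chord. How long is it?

From the line, y = 2x − 3. Substituting:
5x² + 10x − 120 = 0  ⟹  x² + 2x − 24 = 0
x = 4 or x = −6, giving (4, 5) and (−6, −15).
|(4, 5) − (−6, −15)| = √((10)² + (20)²) = 10√5.

10√5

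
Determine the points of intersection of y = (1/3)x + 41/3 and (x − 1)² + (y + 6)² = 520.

Substitute y = (41 + x)/3:
10x² + 100x − 1190 = 0  ⟹  x² + 10x − 119 = 0
x = 7 or x = −17, giving (7, 16) and (−17, 8).

(−17, 8) and (7, 16)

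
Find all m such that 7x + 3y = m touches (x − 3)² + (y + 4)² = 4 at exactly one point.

Tangency holds when the distance from the centre (3, −4) to the line equals the radius 2:
|7·3 + 3·(−4) − m| / √58 = 2
|m − (9)| = 2√58.

m = 9 ± 2√58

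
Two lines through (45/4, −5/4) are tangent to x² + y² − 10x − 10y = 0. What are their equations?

Write the tangent as mx − y + (−5/4 − m·(45/4)) = 0 and set its distance from the centre to 5√2:
(−25/4m − (25/4))² = 50(m² + 1)
7m² − 50m + 7 = 0, so m = 7 or m = 1/7.
With m = 7: 7x − y = 80. With m = 1/7: x − 7y = 20.

7x − y = 80 and x − 7y = 20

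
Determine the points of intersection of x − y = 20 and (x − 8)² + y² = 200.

(6, −14) and (22, 2)

Express y = x − 20 and substitute into the circle:
2x² − 56x + 264 = 0  ⟹  x² − 28x + 132 = 0
x = 22 or x = 6, giving (22, 2) and (6, −14).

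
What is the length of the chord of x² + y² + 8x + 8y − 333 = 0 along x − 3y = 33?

11√10

The distance from (−4, −4) to the line is 25/√10, and r² = 365.
Half the chord is √(r² − d²) = √(605/2), so the full chord is 11√10.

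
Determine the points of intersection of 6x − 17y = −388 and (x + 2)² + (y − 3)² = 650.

(−25, 14) and (9, 26)

From the line, y = (388 + 6x)/17. Substituting:
325x² + 5200x − 73125 = 0  ⟹  x² + 16x − 225 = 0
x = 9 or x = −25, giving (9, 26) and (−25, 14).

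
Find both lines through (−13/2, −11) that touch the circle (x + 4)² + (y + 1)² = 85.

6x + 7y = −116 and 2x − 9y = 86

Write the tangent as mx − y + (−11 − m·(−13/2)) = 0 and set its distance from the centre to √85:
[m·(5/2) − (10)]² = 85(m² + 1)
63m² + 40m − 12 = 0, so m = −6/7 or m = 2/9.
Through (−13/2, −11) these give 6x + 7y = −116 and 2x − 9y = 86.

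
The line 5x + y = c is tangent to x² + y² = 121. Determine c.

For a tangent, require d(centre, line) = r = 11.
|5·0 + 1·0 − c| / √26 = 11
|c| = 11√26.

c = ±11√26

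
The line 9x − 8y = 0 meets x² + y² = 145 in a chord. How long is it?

The distance from (0, 0) to the line is 0/√145, and r² = 145.
Half the chord is √(r² − d²) = √(145), so the full chord is 2√145.

2√145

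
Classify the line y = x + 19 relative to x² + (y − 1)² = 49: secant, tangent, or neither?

Centre (0, 1), r² = 49. Distance² from centre to line = (18)²/2 = 162.
Since d² > r², the line lies outside the circle.

neither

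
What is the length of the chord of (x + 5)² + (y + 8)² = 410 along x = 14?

14

The line gives x = 14. Substituting into the circle:
y² + 16y + 15 = 0
y = −1 or y = −15, giving (14, −1) and (14, −15).
Chord length = distance between (14, −1) and (14, −15) = √196 = 14.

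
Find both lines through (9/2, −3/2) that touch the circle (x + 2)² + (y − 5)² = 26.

x + 5y = −3 and 5x + y = 21

Write the tangent as mx − y + (−3/2 − m·(9/2)) = 0 and set its distance from the centre to √26:
[m·(−13/2) − (13/2)]² = 26(m² + 1)
5m² + 26m + 5 = 0, so m = −1/5 or m = −5.
Through (9/2, −3/2) these give x + 5y = −3 and 5x + y = 21.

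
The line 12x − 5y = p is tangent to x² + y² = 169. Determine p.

For a tangent, require d(centre, line) = r = 13.
|12·0 − 5·0 − p| / √169 = 13
|p| = 13·13, so p = 169 or p = −169.

p = −169 or p = 169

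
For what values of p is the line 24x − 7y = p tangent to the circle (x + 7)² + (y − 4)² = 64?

p = −396 or p = 4

For a tangent, require d(centre, line) = r = 8.
|24·(−7) − 7·4 − p| / √625 = 8
|p − (−196)| = 8·25, so p = 4 or p = −396.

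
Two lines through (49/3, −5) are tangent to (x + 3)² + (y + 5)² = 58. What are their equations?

Let a tangent through (49/3, −5) have slope m. Its distance from (−3, −5) must equal √58:
[m·(−58/3) − (0)]² = 58(m² + 1)
49m² − 9 = 0, so m = 3/7 or m = −3/7.
With m = 3/7: 3x − 7y = 84. With m = −3/7: 3x + 7y = 14.

3x − 7y = 84 and 3x + 7y = 14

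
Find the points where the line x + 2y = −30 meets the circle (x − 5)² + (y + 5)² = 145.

(−4, −13) and (4, −17)

Substitute y = (−30 − x)/2:
5x² − 80 = 0  ⟹  x² − 16 = 0
x = 4 or x = −4, giving (4, −17) and (−4, −13).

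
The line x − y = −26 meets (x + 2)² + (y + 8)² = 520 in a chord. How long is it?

Express y = x + 26 and substitute into the circle:
2x² + 72x + 640 = 0  ⟹  x² + 36x + 320 = 0
x = −16 or x = −20, giving (−16, 10) and (−20, 6).
Chord length = distance between (−16, 10) and (−20, 6) = √32 = 4√2.

4√2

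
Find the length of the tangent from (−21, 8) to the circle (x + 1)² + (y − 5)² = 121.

12√2

The centre is (−1, 5) and r = 11. The square of the distance from P to the centre is 400 + 9 = 409.
Power of the point: PT² = |PO|² − r² = 288, so PT = 12√2.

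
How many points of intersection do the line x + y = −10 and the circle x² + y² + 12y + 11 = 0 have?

Substituting the line into the circle gives 2x² + 8x − 9 = 0.
Discriminant = (8)² − 4·2·(−9) = 136 > 0.
Two real roots: the line is a secant.

2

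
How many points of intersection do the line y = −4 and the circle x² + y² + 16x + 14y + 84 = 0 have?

2

Substituting the line into the circle gives x² + 16x + 44 = 0.
Δ = 256 − 176 = 80.
Two real roots: the line is a secant.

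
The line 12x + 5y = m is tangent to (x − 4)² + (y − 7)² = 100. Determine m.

The line touches the circle iff its distance from (4, 7) is 10:
|12·4 + 5·7 − m| / √169 = 10
|m − (83)| = 10·13, so m = 213 or m = −47.

m = −47 or m = 213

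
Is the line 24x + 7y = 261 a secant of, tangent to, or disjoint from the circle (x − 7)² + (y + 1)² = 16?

tangent

Centre (7, −1), r² = 16. Distance² from centre to line = (−100)²/625 = 16.
Since d² = r², the line is tangent.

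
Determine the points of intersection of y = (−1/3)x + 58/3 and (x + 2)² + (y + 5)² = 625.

(−2, 20) and (13, 15)

From the line, y = (58 − x)/3. Substituting:
10x² − 110x − 260 = 0  ⟹  x² − 11x − 26 = 0
x = 13 or x = −2, giving (13, 15) and (−2, 20).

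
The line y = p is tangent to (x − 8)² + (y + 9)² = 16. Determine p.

p = −13 or p = −5

For a tangent, require d(centre, line) = r = 4.
|0·8 + 1·(−9) − p| / √1 = 4
|p − (−9)| = 4, so p = −5 or p = −13.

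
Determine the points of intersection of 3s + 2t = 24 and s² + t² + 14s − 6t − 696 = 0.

From the line, t = (24 − 3s)/2. Substituting:
13s² − 52s − 2496 = 0  ⟹  s² − 4s − 192 = 0
s = 16 or s = −12, giving (16, −12) and (−12, 30).

(−12, 30) and (16, −12)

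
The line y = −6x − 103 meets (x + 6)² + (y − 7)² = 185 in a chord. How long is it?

2√37

From the line, y = −6x − 103. Substituting:
37x² + 1332x + 11951 = 0  ⟹  x² + 36x + 323 = 0
x = −17 or x = −19, giving (−17, −1) and (−19, 11).
Chord length = distance between (−17, −1) and (−19, 11) = √148 = 2√37.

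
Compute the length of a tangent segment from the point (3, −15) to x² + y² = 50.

2√46

Centre (0, 0), r² = 50. |PO|² = (3)² + (−15)² = 234.
The tangent meets the radius at right angles, so tangent² = |PO|² − r² = 234 − 50 = 184.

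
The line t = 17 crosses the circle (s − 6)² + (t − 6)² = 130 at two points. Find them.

(3, 17) and (9, 17)

Substitute t = 17:
s² − 12s + 27 = 0
s = 9 or s = 3, giving (9, 17) and (3, 17).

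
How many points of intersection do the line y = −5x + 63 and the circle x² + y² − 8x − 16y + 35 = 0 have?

d² = (5·4 + 1·8 − (63))²/26 = 1225/26; r² = 45.
Since d² > r², the line lies outside the circle.

0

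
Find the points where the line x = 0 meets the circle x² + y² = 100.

The line gives x = 0. Substituting into the circle:
y² − 100 = 0
y = 10 or y = −10, giving (0, 10) and (0, −10).

(0, −10) and (0, 10)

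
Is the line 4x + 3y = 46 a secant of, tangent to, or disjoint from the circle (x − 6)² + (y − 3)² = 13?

secant

Centre (6, 3), r² = 13. Distance² from centre to line = (−13)²/25 = 169/25.
Since d² < r², the line cuts the circle twice.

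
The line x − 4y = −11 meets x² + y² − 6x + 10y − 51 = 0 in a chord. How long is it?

2√17

The distance from (3, −5) to the line is 34/√17, and r² = 85.
Chord = 2√(r² − d²) = 2·√(17) = 2√17.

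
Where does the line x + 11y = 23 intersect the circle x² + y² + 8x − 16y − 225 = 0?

Substitute y = (23 − x)/11:
122x² + 1098x − 30744 = 0  ⟹  x² + 9x − 252 = 0
x = 12 or x = −21, giving (12, 1) and (−21, 4).

(−21, 4) and (12, 1)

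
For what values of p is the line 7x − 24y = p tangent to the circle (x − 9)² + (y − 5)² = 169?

p = −382 or p = 268

For a tangent, require d(centre, line) = r = 13.
|7·9 − 24·5 − p| / √625 = 13
|p − (−57)| = 13·25, so p = 268 or p = −382.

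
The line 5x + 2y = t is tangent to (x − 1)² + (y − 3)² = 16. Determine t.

For a tangent, require d(centre, line) = r = 4.
|5·1 + 2·3 − t| / √29 = 4
|t − (11)| = 4√29.

t = 11 ± 4√29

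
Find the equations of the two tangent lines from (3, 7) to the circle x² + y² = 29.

5x + 2y = 29 and 2x − 5y = −29

Write the tangent as mx − y + (7 − m·(3)) = 0 and set its distance from the centre to √29:
[m·(−3) − (−7)]² = 29(m² + 1)
10m² + 21m − 10 = 0, so m = −5/2 or m = 2/5.
With m = −5/2: 5x + 2y = 29. With m = 2/5: 2x − 5y = −29.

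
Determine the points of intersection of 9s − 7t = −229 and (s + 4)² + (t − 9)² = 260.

(−20, 7) and (−6, 25)

From the line, t = (229 + 9s)/7. Substituting:
130s² + 3380s + 15600 = 0  ⟹  s² + 26s + 120 = 0
s = −6 or s = −20, giving (−6, 25) and (−20, 7).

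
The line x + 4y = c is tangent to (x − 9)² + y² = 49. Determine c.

The line touches the circle iff its distance from (9, 0) is 7:
|1·9 + 4·0 − c| / √17 = 7
|c − (9)| = 7√17.

c = 9 ± 7√17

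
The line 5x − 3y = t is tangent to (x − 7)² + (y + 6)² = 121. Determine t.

The line touches the circle iff its distance from (7, −6) is 11:
|5·7 − 3·(−6) − t| / √34 = 11
|t − (53)| = 11√34.

t = 53 ± 11√34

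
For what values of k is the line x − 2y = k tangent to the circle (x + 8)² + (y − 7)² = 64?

k = −22 ± 8√5

The line touches the circle iff its distance from (−8, 7) is 8:
|1·(−8) − 2·7 − k| / √5 = 8
|k − (−22)| = 8√5.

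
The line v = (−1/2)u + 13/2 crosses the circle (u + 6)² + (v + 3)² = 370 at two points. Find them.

(−15, 14) and (13, 0)

From the line, v = (13 − u)/2. Substituting:
5u² + 10u − 975 = 0  ⟹  u² + 2u − 195 = 0
u = 13 or u = −15, giving (13, 0) and (−15, 14).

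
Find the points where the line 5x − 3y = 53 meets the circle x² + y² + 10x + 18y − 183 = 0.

(−5, −26) and (10, −1)

Express y = (−53 + 5x)/3 and substitute into the circle:
34x² − 170x − 1700 = 0  ⟹  x² − 5x − 50 = 0
x = 10 or x = −5, giving (10, −1) and (−5, −26).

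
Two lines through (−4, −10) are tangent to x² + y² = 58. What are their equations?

7x + 3y = −58 and 3x − 7y = 58

A line y − (−10) = m(x − (−4)) is tangent when its distance from (0, 0) is √58:
[m·(4) − (10)]² = 58(m² + 1)
21m² + 40m − 21 = 0, so m = −7/3 or m = 3/7.
With m = −7/3: 7x + 3y = −58. With m = 3/7: 3x − 7y = 58.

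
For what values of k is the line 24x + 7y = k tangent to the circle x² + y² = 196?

The line touches the circle iff its distance from (0, 0) is 14:
|24·0 + 7·0 − k| / √625 = 14
|k| = 14·25, so k = 350 or k = −350.

k = −350 or k = 350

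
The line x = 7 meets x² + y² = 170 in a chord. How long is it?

22

The line gives x = 7. Substituting into the circle:
y² − 121 = 0
y = 11 or y = −11, giving (7, 11) and (7, −11).
Chord length = distance between (7, 11) and (7, −11) = √484 = 22.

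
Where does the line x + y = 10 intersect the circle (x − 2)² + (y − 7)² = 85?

(−4, 14) and (9, 1)

From the line, y = −x + 10. Substituting:
2x² − 10x − 72 = 0  ⟹  x² − 5x − 36 = 0
x = 9 or x = −4, giving (9, 1) and (−4, 14).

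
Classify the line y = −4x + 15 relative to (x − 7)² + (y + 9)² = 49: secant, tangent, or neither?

secant

Substituting the line into the circle gives 17x² − 206x + 576 = 0.
Δ = 42436 − 39168 = 3268.
Two real roots: the line is a secant.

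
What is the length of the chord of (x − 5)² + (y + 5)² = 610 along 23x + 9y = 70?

2√610

Express y = (70 − 23x)/9 and substitute into the circle:
610x² − 6100x − 34160 = 0  ⟹  x² − 10x − 56 = 0
x = 14 or x = −4, giving (14, −28) and (−4, 18).
|(14, −28) − (−4, 18)| = √((18)² + (−46)²) = 2√610.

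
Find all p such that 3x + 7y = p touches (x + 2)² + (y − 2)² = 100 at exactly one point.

The line touches the circle iff its distance from (−2, 2) is 10:
|3·(−2) + 7·2 − p| / √58 = 10
|p − (8)| = 10√58.

p = 8 ± 10√58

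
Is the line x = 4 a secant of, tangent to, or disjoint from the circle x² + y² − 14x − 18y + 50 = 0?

Substituting the line into the circle gives y² − 18y + 10 = 0.
Δ = 324 − 40 = 284.
Two real roots: the line is a secant.

secant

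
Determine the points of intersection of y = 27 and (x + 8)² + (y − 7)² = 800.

(−28, 27) and (12, 27)

Substitute y = 27:
x² + 16x − 336 = 0
x = 12 or x = −28, giving (12, 27) and (−28, 27).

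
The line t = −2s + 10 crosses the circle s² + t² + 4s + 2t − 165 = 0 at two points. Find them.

From the line, t = −2s + 10. Substituting:
5s² − 40s − 45 = 0  ⟹  s² − 8s − 9 = 0
s = 9 or s = −1, giving (9, −8) and (−1, 12).

(−1, 12) and (9, −8)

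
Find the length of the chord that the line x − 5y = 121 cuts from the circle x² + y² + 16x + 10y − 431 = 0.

Centre (−8, −5), r² = 520. Perpendicular distance d from centre to line = |−104| / √26 = 104/√26.
Half the chord is √(r² − d²) = √(104), so the full chord is 4√26.

4√26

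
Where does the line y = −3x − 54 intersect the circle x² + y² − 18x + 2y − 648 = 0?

Express y = −3x − 54 and substitute into the circle:
10x² + 300x + 2160 = 0  ⟹  x² + 30x + 216 = 0
x = −12 or x = −18, giving (−12, −18) and (−18, 0).

(−18, 0) and (−12, −18)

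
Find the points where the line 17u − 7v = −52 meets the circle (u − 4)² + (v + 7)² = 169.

(−8, −12) and (−1, 5)

Substitute v = (52 + 17u)/7:
338u² + 3042u + 2704 = 0  ⟹  u² + 9u + 8 = 0
u = −1 or u = −8, giving (−1, 5) and (−8, −12).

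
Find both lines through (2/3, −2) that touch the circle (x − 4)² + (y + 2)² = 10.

3x + y = 0 and 3x − y = 4

Let a tangent through (2/3, −2) have slope m. Its distance from (4, −2) must equal √10:
(10/3m − (0))² = 10(m² + 1)
m² − 9 = 0, so m = −3 or m = 3.
With m = −3: 3x + y = 0. With m = 3: 3x − y = 4.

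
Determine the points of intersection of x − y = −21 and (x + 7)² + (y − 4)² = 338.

(−24, −3) and (0, 21)

Substitute y = x + 21:
2x² + 48x = 0  ⟹  x² + 24x = 0
x = 0 or x = −24, giving (0, 21) and (−24, −3).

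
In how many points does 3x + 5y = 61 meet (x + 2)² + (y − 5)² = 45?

0

Centre (−2, 5), r² = 45. Distance² from centre to line = (−42)²/34 = 882/17.
Since d² > r², the line lies outside the circle.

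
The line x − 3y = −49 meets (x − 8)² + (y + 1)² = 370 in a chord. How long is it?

2√10

The distance from (8, −1) to the line is 60/√10, and r² = 370.
Chord = 2√(r² − d²) = 2·√(10) = 2√10.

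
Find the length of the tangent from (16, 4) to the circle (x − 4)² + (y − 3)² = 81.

8

Centre (4, 3), r² = 81. |PO|² = (12)² + (1)² = 145.
Power of the point: PT² = |PO|² − r² = 64, so PT = 8.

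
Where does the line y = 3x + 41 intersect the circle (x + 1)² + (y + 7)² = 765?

(−22, −25) and (−7, 20)

Express y = 3x + 41 and substitute into the circle:
10x² + 290x + 1540 = 0  ⟹  x² + 29x + 154 = 0
x = −7 or x = −22, giving (−7, 20) and (−22, −25).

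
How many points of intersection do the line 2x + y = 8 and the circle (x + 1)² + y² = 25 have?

2

Substituting the line into the circle gives 5x² − 30x + 40 = 0.
Δ = 900 − 800 = 100.
Two real roots: the line is a secant.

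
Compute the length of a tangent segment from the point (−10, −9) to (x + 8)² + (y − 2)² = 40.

√85

The centre is (−8, 2) and r = 2√10. The square of the distance from P to the centre is 4 + 121 = 125.
Power of the point: PT² = |PO|² − r² = 85, so PT = √85.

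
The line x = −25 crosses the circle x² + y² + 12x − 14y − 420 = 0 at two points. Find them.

(−25, −5) and (−25, 19)

The line gives x = −25. Substituting into the circle:
y² − 14y − 95 = 0
y = 19 or y = −5, giving (−25, 19) and (−25, −5).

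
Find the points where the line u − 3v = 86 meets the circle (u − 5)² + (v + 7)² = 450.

(2, −28) and (20, −22)

Express v = (−86 + u)/3 and substitute into the circle:
10u² − 220u + 400 = 0  ⟹  u² − 22u + 40 = 0
u = 20 or u = 2, giving (20, −22) and (2, −28).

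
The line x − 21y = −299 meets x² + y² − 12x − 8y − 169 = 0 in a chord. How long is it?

√442

The distance from (6, 4) to the line is 221/√442, and r² = 221.
Half the chord is √(r² − d²) = √(221/2), so the full chord is √442.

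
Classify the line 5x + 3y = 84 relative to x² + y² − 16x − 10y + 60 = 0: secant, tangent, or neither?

d² = (5·8 + 3·5 − (84))²/34 = 841/34; r² = 29.
Since d² < r², the line cuts the circle twice.

secant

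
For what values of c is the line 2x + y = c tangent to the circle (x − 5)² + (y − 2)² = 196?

For a tangent, require d(centre, line) = r = 14.
|2·5 + 1·2 − c| / √5 = 14
|c − (12)| = 14√5.

c = 12 ± 14√5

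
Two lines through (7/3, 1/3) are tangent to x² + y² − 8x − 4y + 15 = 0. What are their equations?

A line y − (1/3) = m(x − (7/3)) is tangent when its distance from (4, 2) is √5:
[m·(5/3) − (5/3)]² = 5(m² + 1)
2m² + 5m + 2 = 0, so m = −2 or m = −1/2.
Through (7/3, 1/3) these give 2x + y = 5 and x + 2y = 3.

2x + y = 5 and x + 2y = 3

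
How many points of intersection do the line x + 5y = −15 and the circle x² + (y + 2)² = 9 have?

2

Substituting the line into the circle gives 26x² + 10x − 200 = 0.
Discriminant = (10)² − 4·26·(−200) = 20900 > 0.
Two real roots: the line is a secant.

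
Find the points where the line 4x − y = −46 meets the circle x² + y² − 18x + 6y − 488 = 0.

(−14, −10) and (−8, 14)

Express y = 4x + 46 and substitute into the circle:
17x² + 374x + 1904 = 0  ⟹  x² + 22x + 112 = 0
x = −8 or x = −14, giving (−8, 14) and (−14, −10).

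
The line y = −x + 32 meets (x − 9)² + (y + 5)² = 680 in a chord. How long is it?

From the line, y = −x + 32. Substituting:
2x² − 92x + 770 = 0  ⟹  x² − 46x + 385 = 0
x = 35 or x = 11, giving (35, −3) and (11, 21).
|(35, −3) − (11, 21)| = √((24)² + (−24)²) = 24√2.

24√2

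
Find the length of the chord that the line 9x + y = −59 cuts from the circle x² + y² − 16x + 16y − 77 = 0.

The distance from (8, −8) to the line is 123/√82, and r² = 205.
Chord = 2√(r² − d²) = 2·√(41/2) = √82.

√82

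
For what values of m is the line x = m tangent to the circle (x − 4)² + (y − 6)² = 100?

Tangency holds when the distance from the centre (4, 6) to the line equals the radius 10:
|1·4 + 0·6 − m| / √1 = 10
|m − (4)| = 10, so m = 14 or m = −6.

m = −6 or m = 14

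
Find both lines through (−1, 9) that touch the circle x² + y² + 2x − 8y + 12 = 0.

2x − y = −11 and 2x + y = 7

A line y − (9) = m(x − (−1)) is tangent when its distance from (−1, 4) is √5:
[m·(0) − (−5)]² = 5(m² + 1)
m² − 4 = 0, so m = 2 or m = −2.
Through (−1, 9) these give 2x − y = −11 and 2x + y = 7.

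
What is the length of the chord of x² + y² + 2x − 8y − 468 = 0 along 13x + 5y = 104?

3√194

From the line, y = (104 − 13x)/5. Substituting:
194x² − 2134x − 5044 = 0  ⟹  x² − 11x − 26 = 0
x = 13 or x = −2, giving (13, −13) and (−2, 26).
|(13, −13) − (−2, 26)| = √((15)² + (−39)²) = 3√194.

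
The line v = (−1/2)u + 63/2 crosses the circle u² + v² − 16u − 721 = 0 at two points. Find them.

Express v = (63 − u)/2 and substitute into the circle:
5u² − 190u + 1085 = 0  ⟹  u² − 38u + 217 = 0
u = 31 or u = 7, giving (31, 16) and (7, 28).

(7, 28) and (31, 16)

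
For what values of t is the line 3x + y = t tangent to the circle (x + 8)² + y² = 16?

t = −24 ± 4√10

Tangency holds when the distance from the centre (−8, 0) to the line equals the radius 4:
|3·(−8) + 1·0 − t| / √10 = 4
|t − (−24)| = 4√10.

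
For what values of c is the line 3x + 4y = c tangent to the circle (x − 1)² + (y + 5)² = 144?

c = −77 or c = 43

The line touches the circle iff its distance from (1, −5) is 12:
|3·1 + 4·(−5) − c| / √25 = 12
|c − (−17)| = 12·5, so c = 43 or c = −77.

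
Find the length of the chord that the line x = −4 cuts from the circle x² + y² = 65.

14

The line gives x = −4. Substituting into the circle:
y² − 49 = 0
y = 7 or y = −7, giving (−4, 7) and (−4, −7).
|(−4, 7) − (−4, −7)| = √((0)² + (14)²) = 14.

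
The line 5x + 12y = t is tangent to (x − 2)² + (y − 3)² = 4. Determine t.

Tangency holds when the distance from the centre (2, 3) to the line equals the radius 2:
|5·2 + 12·3 − t| / √169 = 2
|t − (46)| = 2·13, so t = 72 or t = 20.

t = 20 or t = 72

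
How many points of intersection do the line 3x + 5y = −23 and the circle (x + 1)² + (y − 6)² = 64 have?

0

Substituting the line into the circle gives 34x² + 368x + 1234 = 0.
Discriminant = (368)² − 4·34·(1234) = −32400 < 0.
No real roots: the line does not meet the circle.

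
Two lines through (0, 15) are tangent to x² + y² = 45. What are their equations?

2x + y = 15 and 2x − y = −15

A line y − (15) = m(x − (0)) is tangent when its distance from (0, 0) is 3√5:
[m·(0) − (−15)]² = 45(m² + 1)
m² − 4 = 0, so m = −2 or m = 2.
With m = −2: 2x + y = 15. With m = 2: 2x − y = −15.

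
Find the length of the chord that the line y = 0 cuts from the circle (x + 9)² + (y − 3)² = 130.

22

The distance from (−9, 3) to the line is 3, and r² = 130.
Half the chord is √(r² − d²) = √(121), so the full chord is 22.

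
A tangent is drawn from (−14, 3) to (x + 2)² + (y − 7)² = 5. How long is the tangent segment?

√155

Centre (−2, 7), r² = 5. |PO|² = (−12)² + (−4)² = 160.
The tangent meets the radius at right angles, so tangent² = |PO|² − r² = 160 − 5 = 155.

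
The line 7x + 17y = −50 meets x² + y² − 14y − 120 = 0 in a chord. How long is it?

13√2

Centre (0, 7), r² = 169. Perpendicular distance d from centre to line = |169| / √338 = 169/√338.
Half the chord is √(r² − d²) = √(169/2), so the full chord is 13√2.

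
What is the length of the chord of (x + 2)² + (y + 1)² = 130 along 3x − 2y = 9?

6√13

Express y = (−9 + 3x)/2 and substitute into the circle:
13x² − 26x − 455 = 0  ⟹  x² − 2x − 35 = 0
x = 7 or x = −5, giving (7, 6) and (−5, −12).
|(7, 6) − (−5, −12)| = √((12)² + (18)²) = 6√13.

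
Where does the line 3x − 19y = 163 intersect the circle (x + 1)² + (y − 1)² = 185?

(−9, −10) and (10, −7)

Express y = (−163 + 3x)/19 and substitute into the circle:
370x² − 370x − 33300 = 0  ⟹  x² − x − 90 = 0
x = 10 or x = −9, giving (10, −7) and (−9, −10).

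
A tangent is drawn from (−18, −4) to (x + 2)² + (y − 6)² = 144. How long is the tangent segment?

The centre is (−2, 6) and r = 12. The square of the distance from P to the centre is 256 + 100 = 356.
Power of the point: PT² = |PO|² − r² = 212, so PT = 2√53.

2√53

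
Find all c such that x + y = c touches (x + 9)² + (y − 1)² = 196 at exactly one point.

c = −8 ± 14√2

The line touches the circle iff its distance from (−9, 1) is 14:
|1·(−9) + 1·1 − c| / √2 = 14
|c − (−8)| = 14√2.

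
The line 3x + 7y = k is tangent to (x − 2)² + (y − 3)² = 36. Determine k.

Tangency holds when the distance from the centre (2, 3) to the line equals the radius 6:
|3·2 + 7·3 − k| / √58 = 6
|k − (27)| = 6√58.

k = 27 ± 6√58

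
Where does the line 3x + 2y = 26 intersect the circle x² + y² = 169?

Substitute y = (26 − 3x)/2:
13x² − 156x = 0  ⟹  x² − 12x = 0
x = 12 or x = 0, giving (12, −5) and (0, 13).

(0, 13) and (12, −5)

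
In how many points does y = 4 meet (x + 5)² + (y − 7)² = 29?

Centre (−5, 7), r² = 29. Distance² from centre to line = (3)² = 9.
Since d² < r², the line cuts the circle twice.

2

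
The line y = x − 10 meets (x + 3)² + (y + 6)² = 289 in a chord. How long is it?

23√2

From the line, y = x − 10. Substituting:
2x² − 2x − 264 = 0  ⟹  x² − x − 132 = 0
x = 12 or x = −11, giving (12, 2) and (−11, −21).
Chord length = distance between (12, 2) and (−11, −21) = √1058 = 23√2.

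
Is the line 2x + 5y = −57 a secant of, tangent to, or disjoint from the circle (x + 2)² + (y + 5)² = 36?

secant

Substituting the line into the circle gives 29x² + 228x + 224 = 0.
Discriminant = (228)² − 4·29·(224) = 26000 > 0.
Two real roots: the line is a secant.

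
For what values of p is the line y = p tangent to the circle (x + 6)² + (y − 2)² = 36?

The line touches the circle iff its distance from (−6, 2) is 6:
|0·(−6) + 1·2 − p| / √1 = 6
|p − (2)| = 6, so p = 8 or p = −4.

p = −4 or p = 8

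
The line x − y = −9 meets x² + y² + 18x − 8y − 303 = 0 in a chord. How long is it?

28√2

The distance from (−9, 4) to the line is 4/√2, and r² = 400.
Half the chord is √(r² − d²) = √(392), so the full chord is 28√2.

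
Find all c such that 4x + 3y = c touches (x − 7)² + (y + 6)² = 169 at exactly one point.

c = −55 or c = 75

For a tangent, require d(centre, line) = r = 13.
|4·7 + 3·(−6) − c| / √25 = 13
|c − (10)| = 13·5, so c = 75 or c = −55.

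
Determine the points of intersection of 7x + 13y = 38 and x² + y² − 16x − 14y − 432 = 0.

(−15, 11) and (24, −10)

From the line, y = (38 − 7x)/13. Substituting:
218x² − 1962x − 78480 = 0  ⟹  x² − 9x − 360 = 0
x = 24 or x = −15, giving (24, −10) and (−15, 11).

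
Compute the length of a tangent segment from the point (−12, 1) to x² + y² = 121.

With centre O = (0, 0), |OP|² = 145 and r² = 121.
Power of the point: PT² = |PO|² − r² = 24, so PT = 2√6.

2√6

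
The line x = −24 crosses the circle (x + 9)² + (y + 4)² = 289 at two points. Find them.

The line gives x = −24. Substituting into the circle:
y² + 8y − 48 = 0
y = 4 or y = −12, giving (−24, 4) and (−24, −12).

(−24, −12) and (−24, 4)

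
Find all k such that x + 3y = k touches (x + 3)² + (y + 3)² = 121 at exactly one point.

Tangency holds when the distance from the centre (−3, −3) to the line equals the radius 11:
|1·(−3) + 3·(−3) − k| / √10 = 11
|k − (−12)| = 11√10.

k = −12 ± 11√10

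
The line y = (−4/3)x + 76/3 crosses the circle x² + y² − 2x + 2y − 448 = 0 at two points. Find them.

(4, 20) and (22, −4)

From the line, y = (76 − 4x)/3. Substituting:
25x² − 650x + 2200 = 0  ⟹  x² − 26x + 88 = 0
x = 22 or x = 4, giving (22, −4) and (4, 20).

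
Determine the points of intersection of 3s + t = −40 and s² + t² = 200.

(−14, 2) and (−10, −10)

From the line, t = −3s − 40. Substituting:
10s² + 240s + 1400 = 0  ⟹  s² + 24s + 140 = 0
s = −10 or s = −14, giving (−10, −10) and (−14, 2).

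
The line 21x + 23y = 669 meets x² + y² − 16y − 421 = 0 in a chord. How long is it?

Centre (0, 8), r² = 485. Perpendicular distance d from centre to line = |−485| / √970 = 485/√970.
Half the chord is √(r² − d²) = √(485/2), so the full chord is √970.

√970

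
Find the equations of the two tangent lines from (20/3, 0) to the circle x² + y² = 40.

Let a tangent through (20/3, 0) have slope m. Its distance from (0, 0) must equal 2√10:
(−20/3m − (0))² = 40(m² + 1)
m² − 9 = 0, so m = 3 or m = −3.
With m = 3: 3x − y = 20. With m = −3: 3x + y = 20.

3x − y = 20 and 3x + y = 20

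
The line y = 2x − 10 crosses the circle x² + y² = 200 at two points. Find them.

Substitute y = 2x − 10:
5x² − 40x − 100 = 0  ⟹  x² − 8x − 20 = 0
x = 10 or x = −2, giving (10, 10) and (−2, −14).

(−2, −14) and (10, 10)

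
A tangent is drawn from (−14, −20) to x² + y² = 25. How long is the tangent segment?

√571

With centre O = (0, 0), |OP|² = 596 and r² = 25.
Power of the point: PT² = |PO|² − r² = 571, so PT = √571.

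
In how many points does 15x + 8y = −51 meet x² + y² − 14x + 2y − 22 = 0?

0

Centre (7, −1), r² = 72. Distance² from centre to line = (148)²/289 = 21904/289.
Since d² > r², the line lies outside the circle.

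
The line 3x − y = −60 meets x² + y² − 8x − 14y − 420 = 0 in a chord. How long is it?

From the line, y = 3x + 60. Substituting:
10x² + 310x + 2340 = 0  ⟹  x² + 31x + 234 = 0
x = −13 or x = −18, giving (−13, 21) and (−18, 6).
Chord length = distance between (−13, 21) and (−18, 6) = √250 = 5√10.

5√10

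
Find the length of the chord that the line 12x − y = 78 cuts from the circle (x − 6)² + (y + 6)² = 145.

From the line, y = 12x − 78. Substituting:
145x² − 1740x + 5075 = 0  ⟹  x² − 12x + 35 = 0
x = 7 or x = 5, giving (7, 6) and (5, −18).
Chord length = distance between (7, 6) and (5, −18) = √580 = 2√145.

2√145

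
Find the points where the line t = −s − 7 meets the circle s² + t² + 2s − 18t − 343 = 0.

(−21, 14) and (4, −11)

Express t = −s − 7 and substitute into the circle:
2s² + 34s − 168 = 0  ⟹  s² + 17s − 84 = 0
s = 4 or s = −21, giving (4, −11) and (−21, 14).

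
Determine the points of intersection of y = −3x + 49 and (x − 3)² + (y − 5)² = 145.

(12, 13) and (15, 4)

Express y = −3x + 49 and substitute into the circle:
10x² − 270x + 1800 = 0  ⟹  x² − 27x + 180 = 0
x = 15 or x = 12, giving (15, 4) and (12, 13).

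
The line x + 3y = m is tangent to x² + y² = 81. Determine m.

The line touches the circle iff its distance from (0, 0) is 9:
|1·0 + 3·0 − m| / √10 = 9
|m| = 9√10.

m = ±9√10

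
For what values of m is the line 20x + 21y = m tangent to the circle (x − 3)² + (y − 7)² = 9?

For a tangent, require d(centre, line) = r = 3.
|20·3 + 21·7 − m| / √841 = 3
|m − (207)| = 3·29, so m = 294 or m = 120.

m = 120 or m = 294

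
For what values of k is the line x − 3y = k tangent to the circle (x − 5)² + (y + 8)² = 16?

k = 29 ± 4√10

The line touches the circle iff its distance from (5, −8) is 4:
|1·5 − 3·(−8) − k| / √10 = 4
|k − (29)| = 4√10.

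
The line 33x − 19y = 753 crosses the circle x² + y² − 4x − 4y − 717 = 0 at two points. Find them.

(9, −24) and (28, 9)

Express y = (−753 + 33x)/19 and substitute into the circle:
1450x² − 53650x + 365400 = 0  ⟹  x² − 37x + 252 = 0
x = 28 or x = 9, giving (28, 9) and (9, −24).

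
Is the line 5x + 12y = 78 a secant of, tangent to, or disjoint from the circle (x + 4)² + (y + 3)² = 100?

d² = (5·(−4) + 12·(−3) − (78))²/169 = 17956/169; r² = 100.
Since d² > r², the line lies outside the circle.

disjoint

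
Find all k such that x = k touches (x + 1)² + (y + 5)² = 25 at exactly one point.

k = −6 or k = 4

For a tangent, require d(centre, line) = r = 5.
|1·(−1) + 0·(−5) − k| / √1 = 5
|k − (−1)| = 5, so k = 4 or k = −6.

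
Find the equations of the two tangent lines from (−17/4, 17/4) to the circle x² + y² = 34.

5x − 3y = −34 and 3x − 5y = −34

Let a tangent through (−17/4, 17/4) have slope m. Its distance from (0, 0) must equal √34:
[m·(17/4) − (−17/4)]² = 34(m² + 1)
15m² − 34m + 15 = 0, so m = 5/3 or m = 3/5.
With m = 5/3: 5x − 3y = −34. With m = 3/5: 3x − 5y = −34.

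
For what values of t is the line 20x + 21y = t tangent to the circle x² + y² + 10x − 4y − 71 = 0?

t = −348 or t = 232

For a tangent, require d(centre, line) = r = 10.
|20·(−5) + 21·2 − t| / √841 = 10
|t − (−58)| = 10·29, so t = 232 or t = −348.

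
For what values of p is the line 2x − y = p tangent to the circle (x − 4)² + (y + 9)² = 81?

The line touches the circle iff its distance from (4, −9) is 9:
|2·4 − 1·(−9) − p| / √5 = 9
|p − (17)| = 9√5.

p = 17 ± 9√5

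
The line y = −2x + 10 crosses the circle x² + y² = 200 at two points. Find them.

(−2, 14) and (10, −10)

Substitute y = −2x + 10:
5x² − 40x − 100 = 0  ⟹  x² − 8x − 20 = 0
x = 10 or x = −2, giving (10, −10) and (−2, 14).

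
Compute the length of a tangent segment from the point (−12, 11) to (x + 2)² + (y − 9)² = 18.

The centre is (−2, 9) and r = 3√2. The square of the distance from P to the centre is 100 + 4 = 104.
Power of the point: PT² = |PO|² − r² = 86, so PT = √86.

√86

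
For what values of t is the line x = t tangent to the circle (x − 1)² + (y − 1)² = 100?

For a tangent, require d(centre, line) = r = 10.
|1·1 + 0·1 − t| / √1 = 10
|t − (1)| = 10, so t = 11 or t = −9.

t = −9 or t = 11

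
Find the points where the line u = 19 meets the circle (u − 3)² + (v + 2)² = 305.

(19, −9) and (19, 5)

The line gives u = 19. Substituting into the circle:
v² + 4v − 45 = 0
v = 5 or v = −9, giving (19, 5) and (19, −9).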